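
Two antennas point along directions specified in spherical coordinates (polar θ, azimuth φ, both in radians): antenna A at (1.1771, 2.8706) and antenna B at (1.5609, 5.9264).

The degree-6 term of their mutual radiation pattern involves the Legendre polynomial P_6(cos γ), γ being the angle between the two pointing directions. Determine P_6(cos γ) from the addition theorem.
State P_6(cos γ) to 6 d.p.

Addition theorem: P_6(cos γ) = (4π/13) Σ_m Y*_{lm}(Ω₁) Y_{lm}(Ω₂), m = −6…6:
  m=-6: -0.016521-0.299210i × -0.260577+0.406612i = +0.125967+0.071249i  (running Σ = +0.125967+0.071249i)
  m=-5: -0.092346+0.421192i × -0.003502+0.016182i = -0.006492-0.002969i  (running Σ = +0.119475+0.068280i)
  m=-4: +0.075109-0.141897i × -0.051012-0.352657i = -0.053872-0.019249i  (running Σ = +0.065602+0.049031i)
  m=-3: +0.186852-0.197454i × -0.009274-0.016959i = -0.005081-0.001338i  (running Σ = +0.060521+0.047693i)
  m=-2: -0.222295+0.133851i × +0.245777+0.212783i = -0.083116-0.014403i  (running Σ = -0.022595+0.033290i)
  m=-1: -0.182806+0.050788i × +0.019089+0.007115i = -0.003851-0.000331i  (running Σ = -0.026446+0.032959i)
  m=0: +0.277550-0.000000i × -0.317193+0.000000i = -0.088037+0.000000i  (running Σ = -0.114483+0.032959i)
  m=1: +0.182806+0.050788i × -0.019089+0.007115i = -0.003851+0.000331i  (running Σ = -0.118334+0.033290i)
  m=2: -0.222295-0.133851i × +0.245777-0.212783i = -0.083116+0.014403i  (running Σ = -0.201450+0.047693i)
  m=3: -0.186852-0.197454i × +0.009274-0.016959i = -0.005081+0.001338i  (running Σ = -0.206532+0.049031i)
  m=4: +0.075109+0.141897i × -0.051012+0.352657i = -0.053872+0.019249i  (running Σ = -0.260404+0.068280i)
  m=5: +0.092346+0.421192i × +0.003502+0.016182i = -0.006492+0.002969i  (running Σ = -0.266897+0.071249i)
  m=6: -0.016521+0.299210i × -0.260577-0.406612i = +0.125967-0.071249i  (running Σ = -0.140929+0.000000i)
Total Σ_m = -0.140929+0.000000i. Multiply by 0.966644: -0.136228+0.000000i. P_6(cos γ) = -0.136228

-0.136228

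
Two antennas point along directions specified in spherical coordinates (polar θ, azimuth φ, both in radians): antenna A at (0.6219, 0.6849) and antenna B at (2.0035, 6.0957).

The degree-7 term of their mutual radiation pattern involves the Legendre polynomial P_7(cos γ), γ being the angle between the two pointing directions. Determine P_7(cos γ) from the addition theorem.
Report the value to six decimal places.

Expand P_7 via completeness: Σ_{m} conj(Y_{7,m}) at Ω₁ times Y_{7,m} at Ω₂ —
  term(m=-7) = 0.00285 - 0.00051j   from Y*(Ω₁)=0.00093 - 0.01135j, Y(Ω₂)=0.06494 + 0.24569j
  term(m=-6) = -0.01302 + 0.02264j   from Y*(Ω₁)=-0.03372 - 0.04897j, Y(Ω₂)=-0.18941 - 0.39626j
  term(m=-5) = -0.01866 - 0.05106j   from Y*(Ω₁)=-0.17942 - 0.05216j, Y(Ω₂)=0.17220 + 0.23451j
  term(m=-4) = -0.05387 - 0.01954j   from Y*(Ω₁)=-0.35332 + 0.15021j, Y(Ω₂)=0.10923 + 0.10174j
  term(m=-3) = 0.14299 - 0.08271j   from Y*(Ω₁)=-0.22191 + 0.42222j, Y(Ω₂)=-0.29297 - 0.18468j
  term(m=-2) = 0.00015 - 0.00086j   from Y*(Ω₁)=0.04083 + 0.20038j, Y(Ω₂)=-0.00400 - 0.00157j
  term(m=-1) = -0.06528 - 0.07776j   from Y*(Ω₁)=-0.23519 - 0.19210j, Y(Ω₂)=0.32847 + 0.06232j
  term(m=+0) = 0.01164 + 0.00000j   from Y*(Ω₁)=-0.31404 + 0.00000j, Y(Ω₂)=-0.03706 + 0.00000j
  term(m=+1) = -0.06528 + 0.07776j   from Y*(Ω₁)=0.23519 - 0.19210j, Y(Ω₂)=-0.32847 + 0.06232j
  term(m=+2) = 0.00015 + 0.00086j   from Y*(Ω₁)=0.04083 - 0.20038j, Y(Ω₂)=-0.00400 + 0.00157j
  term(m=+3) = 0.14299 + 0.08271j   from Y*(Ω₁)=0.22191 + 0.42222j, Y(Ω₂)=0.29297 - 0.18468j
  term(m=+4) = -0.05387 + 0.01954j   from Y*(Ω₁)=-0.35332 - 0.15021j, Y(Ω₂)=0.10923 - 0.10174j
  term(m=+5) = -0.01866 + 0.05106j   from Y*(Ω₁)=0.17942 - 0.05216j, Y(Ω₂)=-0.17220 + 0.23451j
  term(m=+6) = -0.01302 - 0.02264j   from Y*(Ω₁)=-0.03372 + 0.04897j, Y(Ω₂)=-0.18941 + 0.39626j
  term(m=+7) = 0.00285 + 0.00051j   from Y*(Ω₁)=-0.00093 - 0.01135j, Y(Ω₂)=-0.06494 + 0.24569j
Σ over m = 0.00194 - 0.00000j; ×(4π/15) → 0.00162 - 0.00000j. Real part: 0.001624

0.001624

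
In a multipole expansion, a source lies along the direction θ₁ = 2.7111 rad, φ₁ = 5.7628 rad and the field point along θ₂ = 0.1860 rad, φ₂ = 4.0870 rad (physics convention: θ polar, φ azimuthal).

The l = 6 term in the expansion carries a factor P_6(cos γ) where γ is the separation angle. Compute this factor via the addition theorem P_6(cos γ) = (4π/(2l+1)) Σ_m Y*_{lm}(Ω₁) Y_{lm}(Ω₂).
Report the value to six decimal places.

Term-by-term m-sum for l=6 (normalisation 4π/13 = 0.966644):
  m=-6: (-0.002551, -0.000049) × (0.000016, 0.000011) = (-0.000000, -0.000000)  (running Σ = (-0.000000, -0.000000))
  m=-5: (0.016513, 0.009891) × (-0.000005, -0.000356) = (0.000003, -0.000006)  (running Σ = (0.000003, -0.000006))
  m=-4: (-0.042763, -0.076317) × (-0.003221, 0.002398) = (0.000321, 0.000143)  (running Σ = (0.000324, 0.000137))
  m=-3: (-0.002523, 0.261748) × (0.029438, 0.009280) = (-0.002503, 0.007682)  (running Σ = (-0.002179, 0.007819))
  m=-2: (0.247801, -0.422903) × (-0.050447, -0.152219) = (-0.076875, -0.016386)  (running Σ = (-0.079054, -0.008567))
  m=-1: (-0.370249, 0.212180) × (-0.298378, 0.413222) = (0.022797, -0.216305)  (running Σ = (-0.056257, -0.224872))
  m=0: (-0.191564, -0.000000) × (0.679392, 0.000000) = (-0.130147, -0.000000)  (running Σ = (-0.186404, -0.224872))
  m=1: (0.370249, 0.212180) × (0.298378, 0.413222) = (0.022797, 0.216305)  (running Σ = (-0.163607, -0.008567))
  m=2: (0.247801, 0.422903) × (-0.050447, 0.152219) = (-0.076875, 0.016386)  (running Σ = (-0.240482, 0.007819))
  m=3: (0.002523, 0.261748) × (-0.029438, 0.009280) = (-0.002503, -0.007682)  (running Σ = (-0.242985, 0.000137))
  m=4: (-0.042763, 0.076317) × (-0.003221, -0.002398) = (0.000321, -0.000143)  (running Σ = (-0.242664, -0.000006))
  m=5: (-0.016513, 0.009891) × (0.000005, -0.000356) = (0.000003, 0.000006)  (running Σ = (-0.242661, -0.000000))
  m=6: (-0.002551, 0.000049) × (0.000016, -0.000011) = (-0.000000, 0.000000)  (running Σ = (-0.242661, 0.000000))
Total Σ_m = (-0.242661, 0.000000). Multiply by 0.966644: (-0.234567, 0.000000). P_6(cos γ) = -0.234567

-0.234567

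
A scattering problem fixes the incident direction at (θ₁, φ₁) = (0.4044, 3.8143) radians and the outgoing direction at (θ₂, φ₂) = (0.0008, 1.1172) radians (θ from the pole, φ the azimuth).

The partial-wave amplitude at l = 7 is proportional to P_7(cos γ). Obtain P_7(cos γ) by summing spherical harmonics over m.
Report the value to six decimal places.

-0.277322

Addition theorem: P_7(cos γ) = (4π/15) Σ_m Y*_{lm}(Ω₁) Y_{lm}(Ω₂), m = −7…7:
  [-7]  conj(Y_{7,-7})(Ω₁) = (0.000003, 0.000730) ; Y_{7,-7}(Ω₂) = (0.000000, -0.000000) ; Δ = (0.000000, 0.000000)
  [-6]  conj(Y_{7,-6})(Ω₁) = (-0.003994, -0.004978) ; Y_{7,-6}(Ω₂) = (0.000000, -0.000000) ; Δ = (-0.000000, -0.000000)
  [-5]  conj(Y_{7,-5})(Ω₁) = (0.033712, 0.007608) ; Y_{7,-5}(Ω₂) = (0.000000, 0.000000) ; Δ = (0.000000, 0.000000)
  [-4]  conj(Y_{7,-4})(Ω₁) = (-0.116258, 0.056269) ; Y_{7,-4}(Ω₂) = (-0.000000, 0.000000) ; Δ = (-0.000000, -0.000000)
  [-3]  conj(Y_{7,-3})(Ω₁) = (0.143912, -0.299966) ; Y_{7,-3}(Ω₂) = (-0.000000, 0.000000) ; Δ = (-0.000000, 0.000000)
  [-2]  conj(Y_{7,-2})(Ω₁) = (0.120332, 0.524831) ; Y_{7,-2}(Ω₂) = (-0.000003, -0.000004) ; Δ = (0.000002, -0.000002)
  [-1]  conj(Y_{7,-1})(Ω₁) = (-0.285226, -0.227231) ; Y_{7,-1}(Ω₂) = (0.001433, -0.002940) ; Δ = (-0.001077, 0.000513)
  [+0]  conj(Y_{7,0})(Ω₁) = (-0.301023, -0.000000) ; Y_{7,0}(Ω₂) = (1.092539, 0.000000) ; Δ = (-0.328879, -0.000000)
  [+1]  conj(Y_{7,1})(Ω₁) = (0.285226, -0.227231) ; Y_{7,1}(Ω₂) = (-0.001433, -0.002940) ; Δ = (-0.001077, -0.000513)
  [+2]  conj(Y_{7,2})(Ω₁) = (0.120332, -0.524831) ; Y_{7,2}(Ω₂) = (-0.000003, 0.000004) ; Δ = (0.000002, 0.000002)
  [+3]  conj(Y_{7,3})(Ω₁) = (-0.143912, -0.299966) ; Y_{7,3}(Ω₂) = (0.000000, 0.000000) ; Δ = (-0.000000, -0.000000)
  [+4]  conj(Y_{7,4})(Ω₁) = (-0.116258, -0.056269) ; Y_{7,4}(Ω₂) = (-0.000000, -0.000000) ; Δ = (-0.000000, 0.000000)
  [+5]  conj(Y_{7,5})(Ω₁) = (-0.033712, 0.007608) ; Y_{7,5}(Ω₂) = (-0.000000, 0.000000) ; Δ = (0.000000, -0.000000)
  [+6]  conj(Y_{7,6})(Ω₁) = (-0.003994, 0.004978) ; Y_{7,6}(Ω₂) = (0.000000, 0.000000) ; Δ = (-0.000000, 0.000000)
  [+7]  conj(Y_{7,7})(Ω₁) = (-0.000003, 0.000730) ; Y_{7,7}(Ω₂) = (-0.000000, -0.000000) ; Δ = (0.000000, -0.000000)
Total Σ_m = (-0.331029, -0.000000). Multiply by 0.837758: (-0.277322, -0.000000). P_7(cos γ) = -0.277322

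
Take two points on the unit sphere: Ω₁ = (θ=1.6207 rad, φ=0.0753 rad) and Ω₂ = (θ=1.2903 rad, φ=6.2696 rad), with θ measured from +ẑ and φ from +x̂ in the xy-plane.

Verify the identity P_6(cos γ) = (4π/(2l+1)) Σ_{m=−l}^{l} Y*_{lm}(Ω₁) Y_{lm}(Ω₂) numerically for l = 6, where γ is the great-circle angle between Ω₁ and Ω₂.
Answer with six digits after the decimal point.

0.097757

Summing Y*_{l m}(θ₁,φ₁)·Y_{l m}(θ₂,φ₂) over m ∈ [−6, 6]; prefactor 4π/(2·6+1) = 0.966644:
  [-6]  conj(Y_{6,-6})(Ω₁) = (0.431376, 0.209337) ; Y_{6,-6}(Ω₂) = (0.379050, 0.030966) ; Δ = (0.157031, 0.092707)
  [-5]  conj(Y_{6,-5})(Ω₁) = (-0.077148, -0.030501) ; Y_{6,-5}(Ω₂) = (0.378669, 0.025761) ; Δ = (-0.028428, -0.013537)
  [-4]  conj(Y_{6,-4})(Ω₁) = (-0.329746, -0.102436) ; Y_{6,-4}(Ω₂) = (-0.047688, -0.002594) ; Δ = (0.015459, 0.005740)
  [-3]  conj(Y_{6,-3})(Ω₁) = (0.093785, 0.021554) ; Y_{6,-3}(Ω₂) = (-0.344832, -0.014062) ; Δ = (-0.032037, -0.008751)
  [-2]  conj(Y_{6,-2})(Ω₁) = (0.306886, 0.046570) ; Y_{6,-2}(Ω₂) = (-0.055808, -0.001517) ; Δ = (-0.017056, -0.003064)
  [-1]  conj(Y_{6,-1})(Ω₁) = (-0.100810, -0.007605) ; Y_{6,-1}(Ω₂) = (0.317207, 0.004310) ; Δ = (-0.031945, -0.002847)
  [+0]  conj(Y_{6,0})(Ω₁) = (-0.301361, -0.000000) ; Y_{6,0}(Ω₂) = (0.082688, 0.000000) ; Δ = (-0.024919, -0.000000)
  [+1]  conj(Y_{6,1})(Ω₁) = (0.100810, -0.007605) ; Y_{6,1}(Ω₂) = (-0.317207, 0.004310) ; Δ = (-0.031945, 0.002847)
  [+2]  conj(Y_{6,2})(Ω₁) = (0.306886, -0.046570) ; Y_{6,2}(Ω₂) = (-0.055808, 0.001517) ; Δ = (-0.017056, 0.003064)
  [+3]  conj(Y_{6,3})(Ω₁) = (-0.093785, 0.021554) ; Y_{6,3}(Ω₂) = (0.344832, -0.014062) ; Δ = (-0.032037, 0.008751)
  [+4]  conj(Y_{6,4})(Ω₁) = (-0.329746, 0.102436) ; Y_{6,4}(Ω₂) = (-0.047688, 0.002594) ; Δ = (0.015459, -0.005740)
  [+5]  conj(Y_{6,5})(Ω₁) = (0.077148, -0.030501) ; Y_{6,5}(Ω₂) = (-0.378669, 0.025761) ; Δ = (-0.028428, 0.013537)
  [+6]  conj(Y_{6,6})(Ω₁) = (0.431376, -0.209337) ; Y_{6,6}(Ω₂) = (0.379050, -0.030966) ; Δ = (0.157031, -0.092707)
Accumulated sum (0.101130, 0.000000); after 4π/(2l+1) scaling, (0.097757, 0.000000) ⇒ P_6 = 0.097757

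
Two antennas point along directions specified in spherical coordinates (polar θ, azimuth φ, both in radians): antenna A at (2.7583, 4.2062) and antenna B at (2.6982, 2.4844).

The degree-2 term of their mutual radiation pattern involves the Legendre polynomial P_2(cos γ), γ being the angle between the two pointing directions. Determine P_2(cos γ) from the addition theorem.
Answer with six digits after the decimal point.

0.492970

Term-by-term m-sum for l=2 (normalisation 4π/5 = 2.513274):
  m=-2: Y*=-0.02862 + 0.04582j  Y=0.01803 + 0.06877j  product -0.00367 - 0.00114j
  m=-1: Y*=0.12992 + 0.23435j  Y=0.23702 + 0.18289j  product -0.01207 + 0.07931j
  m=+0: Y*=0.49845 + 0.00000j  Y=0.45664 + 0.00000j  product 0.22761 + 0.00000j
  m=+1: Y*=-0.12992 + 0.23435j  Y=-0.23702 + 0.18289j  product -0.01207 - 0.07931j
  m=+2: Y*=-0.02862 - 0.04582j  Y=0.01803 - 0.06877j  product -0.00367 + 0.00114j
Accumulated sum 0.19615 - 0.00000j; after 4π/(2l+1) scaling, 0.49297 - 0.00000j ⇒ P_2 = 0.492970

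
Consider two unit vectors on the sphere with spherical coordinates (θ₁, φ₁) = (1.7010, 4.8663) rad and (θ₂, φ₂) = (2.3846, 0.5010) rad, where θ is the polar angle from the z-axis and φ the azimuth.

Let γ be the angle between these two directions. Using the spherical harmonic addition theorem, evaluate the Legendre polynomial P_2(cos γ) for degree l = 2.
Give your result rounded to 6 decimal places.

-0.471745

Term-by-term m-sum for l=2 (normalisation 4π/5 = 2.513274):
  term(m=-2) = -0.05317 + 0.04426j   from Y*(Ω₁)=-0.36191 - 0.11506j, Y(Ω₂)=0.09812 - 0.15349j
  term(m=-1) = -0.01305 - 0.03607j   from Y*(Ω₁)=-0.01525 + 0.09828j, Y(Ω₂)=-0.33826 + 0.18523j
  term(m=+0) = -0.05526 + 0.00000j   from Y*(Ω₁)=-0.29944 + 0.00000j, Y(Ω₂)=0.18456 + 0.00000j
  term(m=+1) = -0.01305 + 0.03607j   from Y*(Ω₁)=0.01525 + 0.09828j, Y(Ω₂)=0.33826 + 0.18523j
  term(m=+2) = -0.05317 - 0.04426j   from Y*(Ω₁)=-0.36191 + 0.11506j, Y(Ω₂)=0.09812 + 0.15349j
Accumulated sum -0.18770 + 0.00000j; after 4π/(2l+1) scaling, -0.47175 + 0.00000j ⇒ P_2 = -0.471745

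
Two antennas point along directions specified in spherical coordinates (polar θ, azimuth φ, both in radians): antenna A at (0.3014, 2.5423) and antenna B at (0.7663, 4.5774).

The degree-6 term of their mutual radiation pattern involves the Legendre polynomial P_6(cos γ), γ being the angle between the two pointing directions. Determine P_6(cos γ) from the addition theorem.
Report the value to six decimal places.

Summing Y*_{l m}(θ₁,φ₁)·Y_{l m}(θ₂,φ₂) over m ∈ [−6, 6]; prefactor 4π/(2·6+1) = 0.966644:
  m=-6: (-0.000297, 0.000145) × (-0.037048, -0.038912) = (0.000017, 0.000006)  (running Σ = (0.000017, 0.000006))
  m=-5: (0.003645, 0.000533) × (-0.120828, 0.150971) = (-0.000521, 0.000486)  (running Σ = (-0.000504, 0.000492))
  m=-4: (-0.018403, -0.016953) × (0.333348, 0.199799) = (-0.002747, -0.009328)  (running Σ = (-0.003252, -0.008836))
  m=-3: (0.025757, 0.111469) × (0.167114, -0.389851) = (0.047760, 0.008587)  (running Σ = (0.044509, -0.000249))
  m=-2: (0.125532, -0.321539) × (-0.082789, -0.022911) = (-0.017759, 0.023744)  (running Σ = (0.026750, 0.023495))
  m=-1: (-0.490248, 0.334888) × (0.046558, -0.342802) = (0.091975, 0.183650)  (running Σ = (0.118725, 0.207144))
  m=0: (0.252531, -0.000000) × (-0.194750, 0.000000) = (-0.049180, 0.000000)  (running Σ = (0.069545, 0.207144))
  m=1: (0.490248, 0.334888) × (-0.046558, -0.342802) = (0.091975, -0.183650)  (running Σ = (0.161520, 0.023495))
  m=2: (0.125532, 0.321539) × (-0.082789, 0.022911) = (-0.017759, -0.023744)  (running Σ = (0.143761, -0.000249))
  m=3: (-0.025757, 0.111469) × (-0.167114, -0.389851) = (0.047760, -0.008587)  (running Σ = (0.191521, -0.008836))
  m=4: (-0.018403, 0.016953) × (0.333348, -0.199799) = (-0.002747, 0.009328)  (running Σ = (0.188774, 0.000492))
  m=5: (-0.003645, 0.000533) × (0.120828, 0.150971) = (-0.000521, -0.000486)  (running Σ = (0.188253, 0.000006))
  m=6: (-0.000297, -0.000145) × (-0.037048, 0.038912) = (0.000017, -0.000006)  (running Σ = (0.188270, 0.000000))
Σ over m = (0.188270, 0.000000); ×(4π/13) → (0.181990, 0.000000). Real part: 0.181990

0.181990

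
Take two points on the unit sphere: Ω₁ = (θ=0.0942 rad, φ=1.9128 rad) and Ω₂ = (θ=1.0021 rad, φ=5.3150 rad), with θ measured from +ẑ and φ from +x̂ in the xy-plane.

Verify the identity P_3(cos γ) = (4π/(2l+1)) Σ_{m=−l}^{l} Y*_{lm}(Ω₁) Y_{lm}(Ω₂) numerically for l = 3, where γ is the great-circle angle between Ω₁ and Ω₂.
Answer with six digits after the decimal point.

Addition theorem: P_3(cos γ) = (4π/7) Σ_m Y*_{lm}(Ω₁) Y_{lm}(Ω₂), m = −3…3:
  term(m=-3) = -0.000061+0.000061i   from Y*(Ω₁)=+0.000297-0.000180i, Y(Ω₂)=-0.242618+0.058611i
  term(m=-2) = +0.003050-0.001751i   from Y*(Ω₁)=-0.006977-0.005688i, Y(Ω₂)=-0.139689+0.364933i
  term(m=-1) = -0.014241+0.003798i   from Y*(Ω₁)=-0.040329+0.113285i, Y(Ω₂)=+0.069470+0.100977i
  term(m=+0) = -0.226325+0.000000i   from Y*(Ω₁)=+0.726609-0.000000i, Y(Ω₂)=-0.311482+0.000000i
  term(m=+1) = -0.014241-0.003798i   from Y*(Ω₁)=+0.040329+0.113285i, Y(Ω₂)=-0.069470+0.100977i
  term(m=+2) = +0.003050+0.001751i   from Y*(Ω₁)=-0.006977+0.005688i, Y(Ω₂)=-0.139689-0.364933i
  term(m=+3) = -0.000061-0.000061i   from Y*(Ω₁)=-0.000297-0.000180i, Y(Ω₂)=+0.242618+0.058611i
Total Σ_m = -0.248829+0.000000i. Multiply by 1.795196: -0.446697+0.000000i. P_3(cos γ) = -0.446697

-0.446697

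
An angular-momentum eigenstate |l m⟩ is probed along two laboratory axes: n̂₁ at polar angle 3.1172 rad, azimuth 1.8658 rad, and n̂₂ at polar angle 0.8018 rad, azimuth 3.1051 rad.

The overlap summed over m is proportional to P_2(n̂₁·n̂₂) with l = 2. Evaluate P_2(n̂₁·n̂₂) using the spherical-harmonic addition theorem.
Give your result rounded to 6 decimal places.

0.213122

Addition theorem: P_2(cos γ) = (4π/5) Σ_m Y*_{lm}(Ω₁) Y_{lm}(Ω₂), m = −2…2:
  m=-2: -0.000191-0.000128i × +0.198941+0.014546i = -0.000036-0.000028i  (running Σ = -0.000036-0.000028i)
  m=-1: +0.005477-0.018023i × -0.385809-0.014085i = -0.002367+0.006876i  (running Σ = -0.002403+0.006848i)
  m=0: +0.630220-0.000000i × +0.142180+0.000000i = +0.089604+0.000000i  (running Σ = +0.087201+0.006848i)
  m=1: -0.005477-0.018023i × +0.385809-0.014085i = -0.002367-0.006876i  (running Σ = +0.084835-0.000028i)
  m=2: -0.000191+0.000128i × +0.198941-0.014546i = -0.000036+0.000028i  (running Σ = +0.084799+0.000000i)
Total Σ_m = +0.084799+0.000000i. Multiply by 2.513274: +0.213122+0.000000i. P_2(cos γ) = 0.213122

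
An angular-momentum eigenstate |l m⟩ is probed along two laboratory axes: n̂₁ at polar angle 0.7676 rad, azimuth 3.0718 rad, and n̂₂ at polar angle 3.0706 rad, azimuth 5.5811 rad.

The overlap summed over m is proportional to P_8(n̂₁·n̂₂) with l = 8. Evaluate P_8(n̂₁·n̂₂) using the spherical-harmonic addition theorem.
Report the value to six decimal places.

0.171374

Addition theorem: P_8(cos γ) = (4π/17) Σ_m Y*_{lm}(Ω₁) Y_{lm}(Ω₂), m = −8…8:
  m=-8: (0.023635, -0.014764) × (0.000000, -0.000000) = (0.000000, -0.000000)  (running Σ = (0.000000, -0.000000))
  m=-7: (-0.101997, 0.054214) × (-0.000000, 0.000000) = (-0.000000, -0.000000)  (running Σ = (-0.000000, -0.000000))
  m=-6: (0.260921, -0.116131) × (-0.000000, -0.000001) = (-0.000000, -0.000000)  (running Σ = (-0.000000, -0.000000))
  m=-5: (-0.423224, 0.153992) × (0.000016, 0.000006) = (-0.000008, -0.000000)  (running Σ = (-0.000008, -0.000000))
  m=-4: (0.375395, -0.107609) × (-0.000319, 0.000111) = (-0.000108, 0.000076)  (running Σ = (-0.000116, 0.000076))
  m=-3: (0.001302, -0.000277) × (0.002497, -0.004209) = (0.000002, -0.000006)  (running Σ = (-0.000114, 0.000069))
  m=-2: (-0.369728, 0.051946) × (0.008377, 0.049808) = (-0.005685, -0.017980)  (running Σ = (-0.005798, -0.017911))
  m=-1: (0.183230, -0.012809) × (-0.255628, -0.216225) = (-0.049608, -0.036345)  (running Σ = (-0.055407, -0.054255))
  m=0: (0.323275, -0.000000) × (1.059938, 0.000000) = (0.342651, 0.000000)  (running Σ = (0.287244, -0.054255))
  m=1: (-0.183230, -0.012809) × (0.255628, -0.216225) = (-0.049608, 0.036345)  (running Σ = (0.237636, -0.017911))
  m=2: (-0.369728, -0.051946) × (0.008377, -0.049808) = (-0.005685, 0.017980)  (running Σ = (0.231952, 0.000069))
  m=3: (-0.001302, -0.000277) × (-0.002497, -0.004209) = (0.000002, 0.000006)  (running Σ = (0.231954, 0.000076))
  m=4: (0.375395, 0.107609) × (-0.000319, -0.000111) = (-0.000108, -0.000076)  (running Σ = (0.231846, -0.000000))
  m=5: (0.423224, 0.153992) × (-0.000016, 0.000006) = (-0.000008, 0.000000)  (running Σ = (0.231838, -0.000000))
  m=6: (0.260921, 0.116131) × (-0.000000, 0.000001) = (-0.000000, 0.000000)  (running Σ = (0.231838, -0.000000))
  m=7: (0.101997, 0.054214) × (0.000000, 0.000000) = (-0.000000, 0.000000)  (running Σ = (0.231838, -0.000000))
  m=8: (0.023635, 0.014764) × (0.000000, 0.000000) = (0.000000, 0.000000)  (running Σ = (0.231838, -0.000000))
Accumulated sum (0.231838, -0.000000); after 4π/(2l+1) scaling, (0.171374, -0.000000) ⇒ P_8 = 0.171374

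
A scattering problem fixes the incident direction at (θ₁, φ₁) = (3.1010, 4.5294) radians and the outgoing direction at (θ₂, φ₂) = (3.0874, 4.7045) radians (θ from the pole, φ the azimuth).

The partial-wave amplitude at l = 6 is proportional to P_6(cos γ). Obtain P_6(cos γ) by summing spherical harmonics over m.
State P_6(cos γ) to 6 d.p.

Term-by-term m-sum for l=6 (normalisation 4π/13 = 0.966644):
  term(m=-6) = 0.00000 - 0.00000j   from Y*(Ω₁)=-0.00000 + 0.00000j, Y(Ω₂)=-0.00000 - 0.00000j
  term(m=-5) = 0.00000 - 0.00000j   from Y*(Ω₁)=0.00000 + 0.00000j, Y(Ω₂)=0.00000 - 0.00000j
  term(m=-4) = 0.00000 - 0.00000j   from Y*(Ω₁)=0.00001 - 0.00001j, Y(Ω₂)=0.00003 + 0.00000j
  term(m=-3) = 0.00000 - 0.00000j   from Y*(Ω₁)=-0.00018 - 0.00030j, Y(Ω₂)=-0.00002 + 0.00082j
  term(m=-2) = 0.00012 - 0.00004j   from Y*(Ω₁)=-0.00797 + 0.00306j, Y(Ω₂)=-0.01515 - 0.00024j
  term(m=-1) = 0.02298 - 0.00407j   from Y*(Ω₁)=0.02414 + 0.13043j, Y(Ω₂)=0.00139 - 0.17591j
  term(m=+0) = 0.98557 + 0.00000j   from Y*(Ω₁)=0.99958 + 0.00000j, Y(Ω₂)=0.98598 + 0.00000j
  term(m=+1) = 0.02298 + 0.00407j   from Y*(Ω₁)=-0.02414 + 0.13043j, Y(Ω₂)=-0.00139 - 0.17591j
  term(m=+2) = 0.00012 + 0.00004j   from Y*(Ω₁)=-0.00797 - 0.00306j, Y(Ω₂)=-0.01515 + 0.00024j
  term(m=+3) = 0.00000 + 0.00000j   from Y*(Ω₁)=0.00018 - 0.00030j, Y(Ω₂)=0.00002 + 0.00082j
  term(m=+4) = 0.00000 + 0.00000j   from Y*(Ω₁)=0.00001 + 0.00001j, Y(Ω₂)=0.00003 - 0.00000j
  term(m=+5) = 0.00000 + 0.00000j   from Y*(Ω₁)=-0.00000 + 0.00000j, Y(Ω₂)=-0.00000 - 0.00000j
  term(m=+6) = 0.00000 + 0.00000j   from Y*(Ω₁)=-0.00000 - 0.00000j, Y(Ω₂)=-0.00000 + 0.00000j
Total Σ_m = 1.03177 + 0.00000j. Multiply by 0.966644: 0.99735 + 0.00000j. P_6(cos γ) = 0.997354

0.997354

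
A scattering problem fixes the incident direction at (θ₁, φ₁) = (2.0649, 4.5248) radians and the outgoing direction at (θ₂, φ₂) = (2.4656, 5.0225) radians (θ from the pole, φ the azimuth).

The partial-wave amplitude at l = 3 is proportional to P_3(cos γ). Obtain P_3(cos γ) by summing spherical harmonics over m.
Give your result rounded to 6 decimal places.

Expand P_3 via completeness: Σ_{m} conj(Y_{3,m}) at Ω₁ times Y_{3,m} at Ω₂ —
  term(m=-3) = +0.002258-0.029007i   from Y*(Ω₁)=+0.151900+0.240801i, Y(Ω₂)=-0.081938-0.061065i
  term(m=-2) = +0.063799-0.098363i   from Y*(Ω₁)=+0.349534-0.137658i, Y(Ω₂)=+0.253964-0.181392i
  term(m=-1) = +0.012859-0.006987i   from Y*(Ω₁)=-0.006608-0.034811i, Y(Ω₂)=+0.126045+0.393336i
  term(m=+0) = -0.004123+0.000000i   from Y*(Ω₁)=+0.331913-0.000000i, Y(Ω₂)=-0.012422+0.000000i
  term(m=+1) = +0.012859+0.006987i   from Y*(Ω₁)=+0.006608-0.034811i, Y(Ω₂)=-0.126045+0.393336i
  term(m=+2) = +0.063799+0.098363i   from Y*(Ω₁)=+0.349534+0.137658i, Y(Ω₂)=+0.253964+0.181392i
  term(m=+3) = +0.002258+0.029007i   from Y*(Ω₁)=-0.151900+0.240801i, Y(Ω₂)=+0.081938-0.061065i
Σ over m = +0.153710-0.000000i; ×(4π/7) → +0.275939-0.000000i. Real part: 0.275939

0.275939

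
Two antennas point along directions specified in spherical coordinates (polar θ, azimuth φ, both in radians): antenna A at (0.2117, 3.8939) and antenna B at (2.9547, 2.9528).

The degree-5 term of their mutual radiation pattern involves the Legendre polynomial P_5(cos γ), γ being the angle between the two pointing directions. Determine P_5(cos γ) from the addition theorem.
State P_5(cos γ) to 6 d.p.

-0.252543

Summing Y*_{l m}(θ₁,φ₁)·Y_{l m}(θ₂,φ₂) over m ∈ [−5, 5]; prefactor 4π/(2·5+1) = 1.142397:
  m=-5: (0.000155, 0.000110) × (-0.000060, -0.000083) = (-0.000000, -0.000000)  (running Σ = (-0.000000, -0.000000))
  m=-4: (-0.002773, 0.000369) × (-0.001252, -0.001178) = (0.000004, 0.000003)  (running Σ = (0.000004, 0.000003))
  m=-3: (0.015458, -0.018878) × (-0.014399, -0.009156) = (-0.000395, 0.000130)  (running Σ = (-0.000392, 0.000133))
  m=-2: (0.009035, 0.136323) × (-0.101348, -0.040196) = (0.004564, -0.014179)  (running Σ = (0.004172, -0.014046))
  m=-1: (-0.334352, -0.312925) × (-0.412582, -0.078831) = (0.113279, 0.155465)  (running Σ = (0.117452, 0.141419))
  m=0: (0.646056, -0.000000) × (-0.705771, 0.000000) = (-0.455967, 0.000000)  (running Σ = (-0.338516, 0.141419))
  m=1: (0.334352, -0.312925) × (0.412582, -0.078831) = (0.113279, -0.155465)  (running Σ = (-0.225236, -0.014046))
  m=2: (0.009035, -0.136323) × (-0.101348, 0.040196) = (0.004564, 0.014179)  (running Σ = (-0.220672, 0.000133))
  m=3: (-0.015458, -0.018878) × (0.014399, -0.009156) = (-0.000395, -0.000130)  (running Σ = (-0.221068, 0.000003))
  m=4: (-0.002773, -0.000369) × (-0.001252, 0.001178) = (0.000004, -0.000003)  (running Σ = (-0.221064, -0.000000))
  m=5: (-0.000155, 0.000110) × (0.000060, -0.000083) = (-0.000000, 0.000000)  (running Σ = (-0.221064, 0.000000))
Σ over m = (-0.221064, 0.000000); ×(4π/11) → (-0.252543, 0.000000). Real part: -0.252543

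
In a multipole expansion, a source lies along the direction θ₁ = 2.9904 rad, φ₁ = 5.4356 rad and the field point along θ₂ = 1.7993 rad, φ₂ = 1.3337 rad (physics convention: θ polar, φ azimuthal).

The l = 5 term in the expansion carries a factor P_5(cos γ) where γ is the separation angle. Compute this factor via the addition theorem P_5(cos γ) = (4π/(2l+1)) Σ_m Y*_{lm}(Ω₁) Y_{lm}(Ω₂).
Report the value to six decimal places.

0.238689

Expand P_5 via completeness: Σ_{m} conj(Y_{5,m}) at Ω₁ times Y_{5,m} at Ω₂ —
  term(m=-5) = (-0.000001, 0.000015)   from Y*(Ω₁)=(-0.000016, 0.000032), Y(Ω₂)=(0.377034, -0.152921)
  term(m=-4) = (-0.000171, -0.000144)   from Y*(Ω₁)=(0.000724, -0.000184), Y(Ω₂)=(-0.174446, -0.243112)
  term(m=-3) = (-0.001532, 0.000409)   from Y*(Ω₁)=(-0.007611, -0.005194), Y(Ω₂)=(0.112310, -0.130325)
  term(m=-2) = (0.007755, -0.021256)   from Y*(Ω₁)=(0.009109, 0.072863), Y(Ω₂)=(-0.274139, -0.140702)
  term(m=-1) = (-0.021439, -0.030642)   from Y*(Ω₁)=(0.235466, -0.266737), Y(Ω₂)=(0.024688, -0.102167)
  term(m=+0) = (0.239712, 0.000000)   from Y*(Ω₁)=(-0.781800, -0.000000), Y(Ω₂)=(-0.306616, 0.000000)
  term(m=+1) = (-0.021439, 0.030642)   from Y*(Ω₁)=(-0.235466, -0.266737), Y(Ω₂)=(-0.024688, -0.102167)
  term(m=+2) = (0.007755, 0.021256)   from Y*(Ω₁)=(0.009109, -0.072863), Y(Ω₂)=(-0.274139, 0.140702)
  term(m=+3) = (-0.001532, -0.000409)   from Y*(Ω₁)=(0.007611, -0.005194), Y(Ω₂)=(-0.112310, -0.130325)
  term(m=+4) = (-0.000171, 0.000144)   from Y*(Ω₁)=(0.000724, 0.000184), Y(Ω₂)=(-0.174446, 0.243112)
  term(m=+5) = (-0.000001, -0.000015)   from Y*(Ω₁)=(0.000016, 0.000032), Y(Ω₂)=(-0.377034, -0.152921)
Σ over m = (0.208937, 0.000000); ×(4π/11) → (0.238689, 0.000000). Real part: 0.238689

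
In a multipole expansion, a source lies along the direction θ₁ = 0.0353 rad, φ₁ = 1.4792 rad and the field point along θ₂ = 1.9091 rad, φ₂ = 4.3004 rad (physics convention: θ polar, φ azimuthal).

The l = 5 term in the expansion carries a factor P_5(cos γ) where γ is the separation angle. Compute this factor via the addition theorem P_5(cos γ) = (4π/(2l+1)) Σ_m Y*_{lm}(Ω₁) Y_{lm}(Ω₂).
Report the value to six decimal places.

Expand P_5 via completeness: Σ_{m} conj(Y_{5,m}) at Ω₁ times Y_{5,m} at Ω₂ —
  term(m=-5) = 0.00000 - 0.00000j   from Y*(Ω₁)=0.00000 + 0.00000j, Y(Ω₂)=-0.30603 - 0.16290j
  term(m=-4) = -0.00000 - 0.00000j   from Y*(Ω₁)=0.00000 - 0.00000j, Y(Ω₂)=0.02973 - 0.38457j
  term(m=-3) = 0.00000 + 0.00000j   from Y*(Ω₁)=-0.00003 - 0.00012j, Y(Ω₂)=-0.00237 + 0.00083j
  term(m=-2) = 0.00113 + 0.00084j   from Y*(Ω₁)=-0.00414 + 0.00077j, Y(Ω₂)=-0.22765 - 0.24593j
  term(m=-1) = 0.00742 + 0.00246j   from Y*(Ω₁)=0.00824 + 0.08966j, Y(Ω₂)=0.03476 - 0.07954j
  term(m=+0) = -0.28975 + 0.00000j   from Y*(Ω₁)=0.92688 + 0.00000j, Y(Ω₂)=-0.31261 + 0.00000j
  term(m=+1) = 0.00742 - 0.00246j   from Y*(Ω₁)=-0.00824 + 0.08966j, Y(Ω₂)=-0.03476 - 0.07954j
  term(m=+2) = 0.00113 - 0.00084j   from Y*(Ω₁)=-0.00414 - 0.00077j, Y(Ω₂)=-0.22765 + 0.24593j
  term(m=+3) = 0.00000 - 0.00000j   from Y*(Ω₁)=0.00003 - 0.00012j, Y(Ω₂)=0.00237 + 0.00083j
  term(m=+4) = -0.00000 + 0.00000j   from Y*(Ω₁)=0.00000 + 0.00000j, Y(Ω₂)=0.02973 + 0.38457j
  term(m=+5) = 0.00000 + 0.00000j   from Y*(Ω₁)=-0.00000 + 0.00000j, Y(Ω₂)=0.30603 - 0.16290j
Total Σ_m = -0.27265 + 0.00000j. Multiply by 1.142397: -0.31148 + 0.00000j. P_5(cos γ) = -0.311477

-0.311477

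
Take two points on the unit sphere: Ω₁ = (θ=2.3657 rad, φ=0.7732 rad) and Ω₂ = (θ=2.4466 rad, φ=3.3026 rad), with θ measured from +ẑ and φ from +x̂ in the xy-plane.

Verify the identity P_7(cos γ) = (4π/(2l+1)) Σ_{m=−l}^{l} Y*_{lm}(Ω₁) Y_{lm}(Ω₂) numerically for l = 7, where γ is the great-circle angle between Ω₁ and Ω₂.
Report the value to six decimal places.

Term-by-term m-sum for l=7 (normalisation 4π/15 = 0.837758):
  m=-7: 0.02662 - 0.03161j × -0.00948 + 0.01994j = 0.00038 + 0.00083j  (running Σ = 0.00038 + 0.00083j)
  m=-6: 0.01152 + 0.15717j × -0.05635 + 0.08153j = -0.01346 - 0.00792j  (running Σ = -0.01309 - 0.00709j)
  m=-5: -0.26038 - 0.23040j × -0.18265 + 0.18996j = 0.09132 - 0.00738j  (running Σ = 0.07824 - 0.01447j)
  m=-4: 0.45611 - 0.02227j × -0.35391 + 0.26572j = -0.15550 + 0.12908j  (running Σ = -0.07726 + 0.11462j)
  m=-3: -0.16803 + 0.18081j × -0.35583 + 0.18662j = 0.02605 - 0.09569j  (running Σ = -0.05121 + 0.01892j)
  m=-2: 0.00524 + 0.21485j × 0.00593 - 0.00198j = 0.00046 + 0.00126j  (running Σ = -0.05076 + 0.02019j)
  m=-1: -0.25532 - 0.24916j × 0.38565 - 0.06263j = -0.11407 - 0.08010j  (running Σ = -0.16483 - 0.05991j)
  m=0: -0.11387 + 0.00000j × 0.11910 + 0.00000j = -0.01356 + 0.00000j  (running Σ = -0.17839 - 0.05991j)
  m=1: 0.25532 - 0.24916j × -0.38565 - 0.06263j = -0.11407 + 0.08010j  (running Σ = -0.29246 + 0.02019j)
  m=2: 0.00524 - 0.21485j × 0.00593 + 0.00198j = 0.00046 - 0.00126j  (running Σ = -0.29200 + 0.01892j)
  m=3: 0.16803 + 0.18081j × 0.35583 + 0.18662j = 0.02605 + 0.09569j  (running Σ = -0.26595 + 0.11462j)
  m=4: 0.45611 + 0.02227j × -0.35391 - 0.26572j = -0.15550 - 0.12908j  (running Σ = -0.42146 - 0.01447j)
  m=5: 0.26038 - 0.23040j × 0.18265 + 0.18996j = 0.09132 + 0.00738j  (running Σ = -0.33013 - 0.00709j)
  m=6: 0.01152 - 0.15717j × -0.05635 - 0.08153j = -0.01346 + 0.00792j  (running Σ = -0.34359 + 0.00083j)
  m=7: -0.02662 - 0.03161j × 0.00948 + 0.01994j = 0.00038 - 0.00083j  (running Σ = -0.34322 + 0.00000j)
Accumulated sum -0.34322 + 0.00000j; after 4π/(2l+1) scaling, -0.28753 + 0.00000j ⇒ P_7 = -0.287532

-0.287532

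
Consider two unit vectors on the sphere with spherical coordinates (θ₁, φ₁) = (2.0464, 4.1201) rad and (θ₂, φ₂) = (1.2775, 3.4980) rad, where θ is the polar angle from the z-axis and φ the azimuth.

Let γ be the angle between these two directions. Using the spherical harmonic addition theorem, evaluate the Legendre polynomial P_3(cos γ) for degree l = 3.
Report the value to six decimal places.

Expand P_3 via completeness: Σ_{m} conj(Y_{3,m}) at Ω₁ times Y_{3,m} at Ω₂ —
  m=-3: Y*=0.28695 - 0.05998j  Y=-0.17599 + 0.32094j  product -0.03125 + 0.10265j
  m=-2: Y*=0.13931 - 0.34260j  Y=0.20484 - 0.17707j  product -0.03213 - 0.09485j
  m=-1: Y*=-0.00774 - 0.01150j  Y=0.16877 - 0.06283j  product -0.00203 - 0.00145j
  m=+0: Y*=0.33349 + 0.00000j  Y=-0.27858 + 0.00000j  product -0.09290 + 0.00000j
  m=+1: Y*=0.00774 - 0.01150j  Y=-0.16877 - 0.06283j  product -0.00203 + 0.00145j
  m=+2: Y*=0.13931 + 0.34260j  Y=0.20484 + 0.17707j  product -0.03213 + 0.09485j
  m=+3: Y*=-0.28695 - 0.05998j  Y=0.17599 + 0.32094j  product -0.03125 - 0.10265j
Total Σ_m = -0.22371 + 0.00000j. Multiply by 1.795196: -0.40161 + 0.00000j. P_3(cos γ) = -0.401608

-0.401608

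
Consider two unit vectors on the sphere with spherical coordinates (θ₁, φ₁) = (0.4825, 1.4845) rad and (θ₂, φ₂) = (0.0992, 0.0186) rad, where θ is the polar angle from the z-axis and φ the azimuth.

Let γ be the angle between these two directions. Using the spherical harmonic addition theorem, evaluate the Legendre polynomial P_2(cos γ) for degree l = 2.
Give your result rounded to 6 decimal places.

Term-by-term m-sum for l=2 (normalisation 4π/5 = 2.513274):
  m=-2: Y*=-0.081926+0.014282i  Y=+0.003786-0.000141i  product -0.000308+0.000066i
  m=-1: Y*=+0.027368+0.316355i  Y=+0.076122-0.001416i  product +0.002531+0.024043i
  m=+0: Y*=+0.427080-0.000000i  Y=+0.621503+0.000000i  product +0.265431+0.000000i
  m=+1: Y*=-0.027368+0.316355i  Y=-0.076122-0.001416i  product +0.002531-0.024043i
  m=+2: Y*=-0.081926-0.014282i  Y=+0.003786+0.000141i  product -0.000308-0.000066i
Accumulated sum +0.269877+0.000000i; after 4π/(2l+1) scaling, +0.678276+0.000000i ⇒ P_2 = 0.678276

0.678276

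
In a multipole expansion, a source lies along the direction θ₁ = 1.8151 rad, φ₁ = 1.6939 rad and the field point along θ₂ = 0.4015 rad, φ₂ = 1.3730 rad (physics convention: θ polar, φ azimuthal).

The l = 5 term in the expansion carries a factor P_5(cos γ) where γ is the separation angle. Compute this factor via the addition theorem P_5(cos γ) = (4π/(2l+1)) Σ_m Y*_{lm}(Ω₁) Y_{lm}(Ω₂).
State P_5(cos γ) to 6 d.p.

Term-by-term m-sum for l=5 (normalisation 4π/11 = 1.142397):
  term(m=-5) = -0.00006 + 0.00169j   from Y*(Ω₁)=-0.23049 + 0.32593j, Y(Ω₂)=0.00353 - 0.00232j
  term(m=-4) = -0.00281 - 0.00951j   from Y*(Ω₁)=-0.27730 - 0.14877j, Y(Ω₂)=0.02215 + 0.02241j
  term(m=-3) = -0.01169 - 0.01680j   from Y*(Ω₁)=-0.05401 + 0.13954j, Y(Ω₂)=-0.07649 + 0.11341j
  term(m=-2) = 0.09363 + 0.06997j   from Y*(Ω₁)=-0.30861 - 0.07756j, Y(Ω₂)=-0.33897 - 0.14156j
  term(m=-1) = 0.03932 + 0.01307j   from Y*(Ω₁)=-0.00965 + 0.07797j, Y(Ω₂)=0.10364 - 0.51711j
  term(m=+0) = -0.03105 + 0.00000j   from Y*(Ω₁)=-0.31457 + 0.00000j, Y(Ω₂)=0.09870 + 0.00000j
  term(m=+1) = 0.03932 - 0.01307j   from Y*(Ω₁)=0.00965 + 0.07797j, Y(Ω₂)=-0.10364 - 0.51711j
  term(m=+2) = 0.09363 - 0.06997j   from Y*(Ω₁)=-0.30861 + 0.07756j, Y(Ω₂)=-0.33897 + 0.14156j
  term(m=+3) = -0.01169 + 0.01680j   from Y*(Ω₁)=0.05401 + 0.13954j, Y(Ω₂)=0.07649 + 0.11341j
  term(m=+4) = -0.00281 + 0.00951j   from Y*(Ω₁)=-0.27730 + 0.14877j, Y(Ω₂)=0.02215 - 0.02241j
  term(m=+5) = -0.00006 - 0.00169j   from Y*(Ω₁)=0.23049 + 0.32593j, Y(Ω₂)=-0.00353 - 0.00232j
Total Σ_m = 0.20573 + 0.00000j. Multiply by 1.142397: 0.23502 + 0.00000j. P_5(cos γ) = 0.235024

0.235024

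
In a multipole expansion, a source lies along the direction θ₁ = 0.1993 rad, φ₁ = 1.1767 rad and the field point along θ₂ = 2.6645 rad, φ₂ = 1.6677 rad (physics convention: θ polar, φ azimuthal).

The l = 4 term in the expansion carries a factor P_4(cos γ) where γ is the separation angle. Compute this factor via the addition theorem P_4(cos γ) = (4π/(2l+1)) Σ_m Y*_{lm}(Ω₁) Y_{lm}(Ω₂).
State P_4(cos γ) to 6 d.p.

Expand P_4 via completeness: Σ_{m} conj(Y_{4,m}) at Ω₁ times Y_{4,m} at Ω₂ —
  [-4]  conj(Y_{4,-4})(Ω₁) = -0.000004-0.000680i ; Y_{4,-4}(Ω₂) = +0.018217-0.007437i ; Δ = -0.000005-0.000012i
  [-3]  conj(Y_{4,-3})(Ω₁) = -0.008812-0.003607i ; Y_{4,-3}(Ω₂) = -0.030860-0.103146i ; Δ = -0.000100+0.001020i
  [-2]  conj(Y_{4,-2})(Ω₁) = -0.052939+0.053235i ; Y_{4,-2}(Ω₂) = -0.313139+0.061460i ; Δ = +0.013305-0.019924i
  [-1]  conj(Y_{4,-1})(Ω₁) = +0.131337+0.315827i ; Y_{4,-1}(Ω₂) = +0.047126+0.484794i ; Δ = -0.146922+0.078555i
  [+0]  conj(Y_{4,0})(Ω₁) = +0.686112-0.000000i ; Y_{4,0}(Ω₂) = +0.118658+0.000000i ; Δ = +0.081413+0.000000i
  [+1]  conj(Y_{4,1})(Ω₁) = -0.131337+0.315827i ; Y_{4,1}(Ω₂) = -0.047126+0.484794i ; Δ = -0.146922-0.078555i
  [+2]  conj(Y_{4,2})(Ω₁) = -0.052939-0.053235i ; Y_{4,2}(Ω₂) = -0.313139-0.061460i ; Δ = +0.013305+0.019924i
  [+3]  conj(Y_{4,3})(Ω₁) = +0.008812-0.003607i ; Y_{4,3}(Ω₂) = +0.030860-0.103146i ; Δ = -0.000100-0.001020i
  [+4]  conj(Y_{4,4})(Ω₁) = -0.000004+0.000680i ; Y_{4,4}(Ω₂) = +0.018217+0.007437i ; Δ = -0.000005+0.000012i
Σ over m = -0.186030-0.000000i; ×(4π/9) → -0.259747-0.000000i. Real part: -0.259747

-0.259747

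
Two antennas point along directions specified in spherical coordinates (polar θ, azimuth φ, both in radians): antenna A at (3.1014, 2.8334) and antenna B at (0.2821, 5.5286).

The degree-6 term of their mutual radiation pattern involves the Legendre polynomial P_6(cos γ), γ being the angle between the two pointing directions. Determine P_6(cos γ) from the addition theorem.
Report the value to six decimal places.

Term-by-term m-sum for l=6 (normalisation 4π/13 = 0.966644):
  term(m=-6) = (-0.000000, 0.000000)   from Y*(Ω₁)=(-0.000000, -0.000000), Y(Ω₂)=(-0.000041, -0.000221)
  term(m=-5) = (-0.000000, 0.000000)   from Y*(Ω₁)=(0.000000, -0.000000), Y(Ω₂)=(-0.002169, -0.001586)
  term(m=-4) = (-0.000000, 0.000000)   from Y*(Ω₁)=(0.000003, -0.000009), Y(Ω₂)=(-0.019450, 0.002409)
  term(m=-3) = (0.000007, 0.000032)   from Y*(Ω₁)=(0.000203, -0.000269), Y(Ω₂)=(-0.061623, 0.074216)
  term(m=-2) = (0.001654, 0.002054)   from Y*(Ω₁)=(0.006832, -0.004840), Y(Ω₂)=(0.019396, 0.314344)
  term(m=-1) = (0.070591, 0.033786)   from Y*(Ω₁)=(0.125175, -0.039848), Y(Ω₂)=(0.434031, 0.408075)
  term(m=+0) = (0.326962, 0.000000)   from Y*(Ω₁)=(0.999927, -0.000000), Y(Ω₂)=(0.326986, 0.000000)
  term(m=+1) = (0.070591, -0.033786)   from Y*(Ω₁)=(-0.125175, -0.039848), Y(Ω₂)=(-0.434031, 0.408075)
  term(m=+2) = (0.001654, -0.002054)   from Y*(Ω₁)=(0.006832, 0.004840), Y(Ω₂)=(0.019396, -0.314344)
  term(m=+3) = (0.000007, -0.000032)   from Y*(Ω₁)=(-0.000203, -0.000269), Y(Ω₂)=(0.061623, 0.074216)
  term(m=+4) = (-0.000000, -0.000000)   from Y*(Ω₁)=(0.000003, 0.000009), Y(Ω₂)=(-0.019450, -0.002409)
  term(m=+5) = (-0.000000, -0.000000)   from Y*(Ω₁)=(-0.000000, -0.000000), Y(Ω₂)=(0.002169, -0.001586)
  term(m=+6) = (-0.000000, -0.000000)   from Y*(Ω₁)=(-0.000000, 0.000000), Y(Ω₂)=(-0.000041, 0.000221)
Accumulated sum (0.471467, -0.000000); after 4π/(2l+1) scaling, (0.455740, -0.000000) ⇒ P_6 = 0.455740

0.455740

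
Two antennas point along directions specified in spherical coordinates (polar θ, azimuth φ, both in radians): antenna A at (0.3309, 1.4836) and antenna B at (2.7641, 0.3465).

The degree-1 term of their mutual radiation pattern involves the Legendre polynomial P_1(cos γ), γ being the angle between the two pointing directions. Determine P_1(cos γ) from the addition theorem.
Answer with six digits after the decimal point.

Expand P_1 via completeness: Σ_{m} conj(Y_{1,m}) at Ω₁ times Y_{1,m} at Ω₂ —
  m=-1: +0.009775+0.111823i × +0.119777-0.043248i = +0.006007+0.012971i  (running Σ = +0.006007+0.012971i)
  m=0: +0.462096-0.000000i × -0.454201+0.000000i = -0.209884+0.000000i  (running Σ = -0.203877+0.012971i)
  m=1: -0.009775+0.111823i × -0.119777-0.043248i = +0.006007-0.012971i  (running Σ = -0.197871+0.000000i)
Accumulated sum -0.197871+0.000000i; after 4π/(2l+1) scaling, -0.828838+0.000000i ⇒ P_1 = -0.828838

-0.828838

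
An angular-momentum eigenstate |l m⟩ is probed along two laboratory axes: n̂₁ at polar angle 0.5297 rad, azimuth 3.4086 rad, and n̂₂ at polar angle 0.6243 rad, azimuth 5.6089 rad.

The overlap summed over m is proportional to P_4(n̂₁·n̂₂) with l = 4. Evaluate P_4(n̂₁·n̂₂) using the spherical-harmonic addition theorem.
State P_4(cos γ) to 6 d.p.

Expand P_4 via completeness: Σ_{m} conj(Y_{4,m}) at Ω₁ times Y_{4,m} at Ω₂ —
  m=-4: Y*=0.01390 + 0.02527j  Y=-0.04664 + 0.02221j  product -0.00121 - 0.00087j
  m=-3: Y*=-0.09697 - 0.10005j  Y=-0.08860 + 0.18245j  product 0.02685 - 0.00883j
  m=-2: Y*=0.30970 + 0.18314j  Y=0.09090 + 0.40228j  product -0.04552 + 0.14123j
  m=-1: Y*=-0.44030 - 0.12044j  Y=0.28188 + 0.22529j  product -0.09698 - 0.13315j
  m=+0: Y*=0.00732 + 0.00000j  Y=-0.16725 + 0.00000j  product -0.00122 + 0.00000j
  m=+1: Y*=0.44030 - 0.12044j  Y=-0.28188 + 0.22529j  product -0.09698 + 0.13315j
  m=+2: Y*=0.30970 - 0.18314j  Y=0.09090 - 0.40228j  product -0.04552 - 0.14123j
  m=+3: Y*=0.09697 - 0.10005j  Y=0.08860 + 0.18245j  product 0.02685 + 0.00883j
  m=+4: Y*=0.01390 - 0.02527j  Y=-0.04664 - 0.02221j  product -0.00121 + 0.00087j
Σ over m = -0.23495 - 0.00000j; ×(4π/9) → -0.32805 - 0.00000j. Real part: -0.328045

-0.328045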